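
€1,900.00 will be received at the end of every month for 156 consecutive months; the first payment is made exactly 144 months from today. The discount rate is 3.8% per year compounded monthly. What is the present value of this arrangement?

€148,638.42

Ordinary annuity of 156 payments, first payment at period 144.
Periodic rate r = 0.038/12 per month; n is counted in months.
The ordinary-annuity PV formula values the stream one period before the first payment (period 143); discount that back 143 periods:
PV₀ = 1,900 × [1 − (1+r)^−156] / r × (1+r)^−143 = €148,638.42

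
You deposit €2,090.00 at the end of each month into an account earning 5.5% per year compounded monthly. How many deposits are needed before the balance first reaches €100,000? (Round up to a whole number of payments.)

Periodic rate r = 0.055/12 per month; n is counted in months.
Ordinary annuity FV: 100,000 = 2,090 × [((1+r)^n − 1)/r].
(1+r)^n = 1 + 100,000 × r / 2,090, so n = ln(1 + 100,000·r/2,090) / ln(1+r) = 43.36.
Round up to a whole number of payments: n = 44.

44 payments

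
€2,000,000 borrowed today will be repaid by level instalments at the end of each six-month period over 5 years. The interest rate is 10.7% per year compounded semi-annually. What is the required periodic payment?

€263,429.81

Level ordinary annuity; solve PV = PMT × [(1 − (1+r)^−n)/r] for PMT.
Periodic rate r = 0.107/2 per half-year; n is counted in half-years.
With n = 10: PMT = 2,000,000 / ([(1 − (1+r)^−n)/r]) = €263,429.81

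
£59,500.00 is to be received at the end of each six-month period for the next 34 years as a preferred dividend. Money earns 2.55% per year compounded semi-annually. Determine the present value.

This is an ordinary annuity: 68 payments of £59,500.00 at the end of each six-month period.
Periodic rate r = 0.0255/2 per half-year; n is counted in half-years.
PV = PMT × [(1 − (1+r)^−n)/r] = 59,500 × [1 − (1+r)^−68] / r = £2,694,908.47

£2,694,908.47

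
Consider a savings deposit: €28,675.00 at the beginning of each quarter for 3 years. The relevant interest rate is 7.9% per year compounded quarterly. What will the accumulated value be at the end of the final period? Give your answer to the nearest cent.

This is an annuity due: 12 deposits of €28,675.00 at the beginning of each quarter.
Periodic rate r = 0.079/4 per quarter; n is counted in quarters.
FV = PMT × [((1+r)^n − 1)/r] × (1+r) = 28,675 × [(1+r)^12 − 1] / r × (1+r) = €391,636.47

€391,636.47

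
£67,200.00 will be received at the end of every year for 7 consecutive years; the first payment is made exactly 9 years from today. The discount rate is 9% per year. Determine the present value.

£169,738.42

Ordinary annuity of 7 payments, first payment at period 9.
Periodic rate r = 0.09 per year.
The ordinary-annuity PV formula values the stream one period before the first payment (period 8); discount that back 8 periods:
PV₀ = 67,200 × [1 − (1+r)^−7] / r × (1+r)^−8 = £169,738.42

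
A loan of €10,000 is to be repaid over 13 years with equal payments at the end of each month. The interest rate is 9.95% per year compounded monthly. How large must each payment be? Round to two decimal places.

€114.49

Level ordinary annuity; solve PV = PMT × [(1 − (1+r)^−n)/r] for PMT.
Periodic rate r = 0.0995/12 per month; n is counted in months.
With n = 156: PMT = 10,000 / ([(1 − (1+r)^−n)/r]) = €114.49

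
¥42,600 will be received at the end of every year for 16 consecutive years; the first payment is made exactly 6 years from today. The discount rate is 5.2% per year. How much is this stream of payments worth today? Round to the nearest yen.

Ordinary annuity of 16 payments, first payment at period 6.
Periodic rate r = 0.052 per year.
The ordinary-annuity PV formula values the stream one period before the first payment (period 5); discount that back 5 periods:
PV₀ = 42,600 × [1 − (1+r)^−16] / r × (1+r)^−5 = ¥353,273

¥353,273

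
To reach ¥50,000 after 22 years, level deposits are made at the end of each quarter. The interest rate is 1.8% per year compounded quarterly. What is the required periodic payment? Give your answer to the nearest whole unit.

¥464

Level ordinary annuity; solve FV = PMT × [((1+r)^n − 1)/r] for PMT.
Periodic rate r = 0.018/4 per quarter; n is counted in quarters.
With n = 88: PMT = 50,000 / ([((1+r)^n − 1)/r]) = ¥464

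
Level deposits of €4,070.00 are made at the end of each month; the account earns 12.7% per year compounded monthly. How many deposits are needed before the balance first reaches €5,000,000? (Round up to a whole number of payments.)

Periodic rate r = 0.127/12 per month; n is counted in months.
Ordinary annuity FV: 5,000,000 = 4,070 × [((1+r)^n − 1)/r].
(1+r)^n = 1 + 5,000,000 × r / 4,070, so n = ln(1 + 5,000,000·r/4,070) / ln(1+r) = 250.69.
Round up to a whole number of payments: n = 251.

251 payments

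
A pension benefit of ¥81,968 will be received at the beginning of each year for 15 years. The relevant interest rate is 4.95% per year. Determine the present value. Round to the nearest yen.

¥895,940

This is an annuity due: 15 payments of ¥81,968 at the beginning of each year.
Periodic rate r = 0.0495 per year.
PV = PMT × [(1 − (1+r)^−n)/r] × (1+r) = 81,968 × [1 − (1+r)^−15] / r × (1+r) = ¥895,940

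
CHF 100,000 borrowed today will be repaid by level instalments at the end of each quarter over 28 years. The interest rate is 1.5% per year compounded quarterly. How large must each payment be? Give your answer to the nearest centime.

Level ordinary annuity; solve PV = PMT × [(1 − (1+r)^−n)/r] for PMT.
Periodic rate r = 0.015/4 per quarter; n is counted in quarters.
With n = 112: PMT = 100,000 / ([(1 − (1+r)^−n)/r]) = CHF 1,095.09

CHF 1,095.09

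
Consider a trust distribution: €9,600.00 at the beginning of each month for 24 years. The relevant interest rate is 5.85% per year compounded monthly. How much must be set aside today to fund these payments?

This is an annuity due: 288 payments of €9,600.00 at the beginning of each month.
Periodic rate r = 0.0585/12 per month; n is counted in months.
PV = PMT × [(1 − (1+r)^−n)/r] × (1+r) = 9,600 × [1 − (1+r)^−288] / r × (1+r) = €1,491,144.36

€1,491,144.36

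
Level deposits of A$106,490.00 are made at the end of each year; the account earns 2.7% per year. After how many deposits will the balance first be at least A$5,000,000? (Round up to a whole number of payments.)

31 payments

Periodic rate r = 0.027 per year.
Ordinary annuity FV: 5,000,000 = 106,490 × [((1+r)^n − 1)/r].
(1+r)^n = 1 + 5,000,000 × r / 106,490, so n = ln(1 + 5,000,000·r/106,490) / ln(1+r) = 30.73.
Round up to a whole number of payments: n = 31.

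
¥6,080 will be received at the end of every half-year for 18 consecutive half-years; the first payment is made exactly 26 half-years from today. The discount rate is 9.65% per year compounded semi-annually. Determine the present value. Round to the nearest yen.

Ordinary annuity of 18 payments, first payment at period 26.
Periodic rate r = 0.0965/2 per half-year; n is counted in half-years.
The ordinary-annuity PV formula values the stream one period before the first payment (period 25); discount that back 25 periods:
PV₀ = 6,080 × [1 − (1+r)^−18] / r × (1+r)^−25 = ¥22,184

¥22,184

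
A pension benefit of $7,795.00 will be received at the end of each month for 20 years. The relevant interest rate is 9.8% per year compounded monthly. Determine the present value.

$818,967.39

This is an ordinary annuity: 240 payments of $7,795.00 at the end of each month.
Periodic rate r = 0.098/12 per month; n is counted in months.
PV = PMT × [(1 − (1+r)^−n)/r] = 7,795 × [1 − (1+r)^−240] / r = $818,967.39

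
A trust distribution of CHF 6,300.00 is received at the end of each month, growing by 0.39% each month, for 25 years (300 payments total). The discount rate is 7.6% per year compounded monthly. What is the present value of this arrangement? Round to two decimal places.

Periodic rate r = 0.076/12 per month; n is counted in months.
Growing ordinary annuity: PV = PMT₁ × [1 − ((1+g)/(1+r))^n] / (r − g) = 6,300 × [1 − ((1+0.0039)/(1+r))^300] / (r − 0.0039) = CHF 1,336,714.16.

CHF 1,336,714.16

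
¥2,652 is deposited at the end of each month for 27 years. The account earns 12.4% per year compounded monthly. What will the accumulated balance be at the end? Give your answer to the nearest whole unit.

This is an ordinary annuity: 324 deposits of ¥2,652 at the end of each month.
Periodic rate r = 0.124/12 per month; n is counted in months.
FV = PMT × [((1+r)^n − 1)/r] = 2,652 × [(1+r)^324 − 1] / r = ¥6,919,479

¥6,919,479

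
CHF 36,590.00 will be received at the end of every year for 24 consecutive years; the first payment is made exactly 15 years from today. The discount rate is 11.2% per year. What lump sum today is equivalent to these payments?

CHF 68,122.48

Ordinary annuity of 24 payments, first payment at period 15.
Periodic rate r = 0.112 per year.
The ordinary-annuity PV formula values the stream one period before the first payment (period 14); discount that back 14 periods:
PV₀ = 36,590 × [1 − (1+r)^−24] / r × (1+r)^−14 = CHF 68,122.48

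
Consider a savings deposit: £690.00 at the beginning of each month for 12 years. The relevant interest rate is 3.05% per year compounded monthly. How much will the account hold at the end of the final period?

This is an annuity due: 144 deposits of £690.00 at the beginning of each month.
Periodic rate r = 0.0305/12 per month; n is counted in months.
FV = PMT × [((1+r)^n − 1)/r] × (1+r) = 690 × [(1+r)^144 − 1] / r × (1+r) = £120,102.74

£120,102.74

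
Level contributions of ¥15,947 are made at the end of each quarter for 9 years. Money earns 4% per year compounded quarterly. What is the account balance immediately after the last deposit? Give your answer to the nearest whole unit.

This is an ordinary annuity: 36 deposits of ¥15,947 at the end of each quarter.
Periodic rate r = 0.04/4 per quarter; n is counted in quarters.
FV = PMT × [((1+r)^n − 1)/r] = 15,947 × [(1+r)^36 − 1] / r = ¥686,947

¥686,947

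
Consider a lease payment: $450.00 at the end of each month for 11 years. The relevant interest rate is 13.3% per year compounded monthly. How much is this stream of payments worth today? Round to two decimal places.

$31,124.64

This is an ordinary annuity: 132 payments of $450.00 at the end of each month.
Periodic rate r = 0.133/12 per month; n is counted in months.
PV = PMT × [(1 − (1+r)^−n)/r] = 450 × [1 − (1+r)^−132] / r = $31,124.64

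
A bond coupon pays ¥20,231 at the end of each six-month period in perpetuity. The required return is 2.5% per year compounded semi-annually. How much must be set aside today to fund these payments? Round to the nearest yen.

Periodic rate r = 0.025/2 per half-year.
Level perpetuity: PV = PMT / r = 20,231 / (0.025/2) = ¥1,618,480.

¥1,618,480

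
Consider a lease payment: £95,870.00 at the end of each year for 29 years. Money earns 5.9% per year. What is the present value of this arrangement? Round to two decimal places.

£1,316,704.44

This is an ordinary annuity: 29 payments of £95,870.00 at the end of each year.
Periodic rate r = 0.059 per year.
PV = PMT × [(1 − (1+r)^−n)/r] = 95,870 × [1 − (1+r)^−29] / r = £1,316,704.44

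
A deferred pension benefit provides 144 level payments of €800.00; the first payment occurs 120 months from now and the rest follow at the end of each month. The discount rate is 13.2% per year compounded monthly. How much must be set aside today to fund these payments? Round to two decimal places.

€15,689.85

Ordinary annuity of 144 payments, first payment at period 120.
Periodic rate r = 0.132/12 per month; n is counted in months.
The ordinary-annuity PV formula values the stream one period before the first payment (period 119); discount that back 119 periods:
PV₀ = 800 × [1 − (1+r)^−144] / r × (1+r)^−119 = €15,689.85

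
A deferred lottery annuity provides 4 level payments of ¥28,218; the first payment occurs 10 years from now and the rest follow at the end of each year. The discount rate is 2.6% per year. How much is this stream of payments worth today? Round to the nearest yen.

¥84,056

Ordinary annuity of 4 payments, first payment at period 10.
Periodic rate r = 0.026 per year.
The ordinary-annuity PV formula values the stream one period before the first payment (period 9); discount that back 9 periods:
PV₀ = 28,218 × [1 − (1+r)^−4] / r × (1+r)^−9 = ¥84,056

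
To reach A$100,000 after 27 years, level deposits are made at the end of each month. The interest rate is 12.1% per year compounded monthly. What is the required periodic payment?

Level ordinary annuity; solve FV = PMT × [((1+r)^n − 1)/r] for PMT.
Periodic rate r = 0.121/12 per month; n is counted in months.
With n = 324: PMT = 100,000 / ([((1+r)^n − 1)/r]) = A$40.65

A$40.65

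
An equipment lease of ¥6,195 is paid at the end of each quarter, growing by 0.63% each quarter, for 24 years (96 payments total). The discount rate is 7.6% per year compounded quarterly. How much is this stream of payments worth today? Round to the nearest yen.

¥341,459

Periodic rate r = 0.076/4 per quarter; n is counted in quarters.
Growing ordinary annuity: PV = PMT₁ × [1 − ((1+g)/(1+r))^n] / (r − g) = 6,195 × [1 − ((1+0.0063)/(1+r))^96] / (r − 0.0063) = ¥341,459.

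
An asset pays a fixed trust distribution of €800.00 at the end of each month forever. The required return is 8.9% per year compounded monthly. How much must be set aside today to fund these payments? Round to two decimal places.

Periodic rate r = 0.089/12 per month.
Level perpetuity: PV = PMT / r = 800 / (0.089/12) = €107,865.17.

€107,865.17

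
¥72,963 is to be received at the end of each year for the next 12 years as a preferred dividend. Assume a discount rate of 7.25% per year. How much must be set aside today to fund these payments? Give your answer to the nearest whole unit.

¥571,879

This is an ordinary annuity: 12 payments of ¥72,963 at the end of each year.
Periodic rate r = 0.0725 per year.
PV = PMT × [(1 − (1+r)^−n)/r] = 72,963 × [1 − (1+r)^−12] / r = ¥571,879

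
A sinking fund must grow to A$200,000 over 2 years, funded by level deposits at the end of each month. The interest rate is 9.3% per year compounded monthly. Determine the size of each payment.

Level ordinary annuity; solve FV = PMT × [((1+r)^n − 1)/r] for PMT.
Periodic rate r = 0.093/12 per month; n is counted in months.
With n = 24: PMT = 200,000 / ([((1+r)^n − 1)/r]) = A$7,614.50

A$7,614.50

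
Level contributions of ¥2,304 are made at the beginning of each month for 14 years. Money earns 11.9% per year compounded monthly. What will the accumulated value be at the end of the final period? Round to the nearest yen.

This is an annuity due: 168 deposits of ¥2,304 at the beginning of each month.
Periodic rate r = 0.119/12 per month; n is counted in months.
FV = PMT × [((1+r)^n − 1)/r] × (1+r) = 2,304 × [(1+r)^168 − 1] / r × (1+r) = ¥996,686

¥996,686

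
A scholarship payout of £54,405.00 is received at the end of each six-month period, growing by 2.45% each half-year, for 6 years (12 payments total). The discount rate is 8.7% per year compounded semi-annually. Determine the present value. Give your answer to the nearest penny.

Periodic rate r = 0.087/2 per half-year; n is counted in half-years.
Growing ordinary annuity: PV = PMT₁ × [1 − ((1+g)/(1+r))^n] / (r − g) = 54,405 × [1 − ((1+0.0245)/(1+r))^12] / (r − 0.0245) = £566,641.43.

£566,641.43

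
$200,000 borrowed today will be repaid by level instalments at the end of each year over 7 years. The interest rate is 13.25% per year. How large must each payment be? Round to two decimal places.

Level ordinary annuity; solve PV = PMT × [(1 − (1+r)^−n)/r] for PMT.
Periodic rate r = 0.1325 per year.
With n = 7: PMT = 200,000 / ([(1 − (1+r)^−n)/r]) = $45,574.60

$45,574.60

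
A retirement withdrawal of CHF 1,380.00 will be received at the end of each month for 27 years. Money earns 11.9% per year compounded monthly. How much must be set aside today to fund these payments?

This is an ordinary annuity: 324 payments of CHF 1,380.00 at the end of each month.
Periodic rate r = 0.119/12 per month; n is counted in months.
PV = PMT × [(1 − (1+r)^−n)/r] = 1,380 × [1 − (1+r)^−324] / r = CHF 133,471.15

CHF 133,471.15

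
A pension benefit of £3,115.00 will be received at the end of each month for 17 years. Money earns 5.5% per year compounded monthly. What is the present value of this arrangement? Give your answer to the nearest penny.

£412,250.16

This is an ordinary annuity: 204 payments of £3,115.00 at the end of each month.
Periodic rate r = 0.055/12 per month; n is counted in months.
PV = PMT × [(1 − (1+r)^−n)/r] = 3,115 × [1 − (1+r)^−204] / r = £412,250.16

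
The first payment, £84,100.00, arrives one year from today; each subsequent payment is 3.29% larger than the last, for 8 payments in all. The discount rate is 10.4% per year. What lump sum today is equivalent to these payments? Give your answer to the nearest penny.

Periodic rate r = 0.104 per year.
Growing ordinary annuity: PV = PMT₁ × [1 − ((1+g)/(1+r))^n] / (r − g) = 84,100 × [1 − ((1+0.0329)/(1+r))^8] / (r − 0.0329) = £488,392.60.

£488,392.60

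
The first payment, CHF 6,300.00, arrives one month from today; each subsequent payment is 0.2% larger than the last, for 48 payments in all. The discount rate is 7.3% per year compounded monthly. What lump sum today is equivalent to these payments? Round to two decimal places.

CHF 273,609.02

Periodic rate r = 0.073/12 per month; n is counted in months.
Growing ordinary annuity: PV = PMT₁ × [1 − ((1+g)/(1+r))^n] / (r − g) = 6,300 × [1 − ((1+0.002)/(1+r))^48] / (r − 0.002) = CHF 273,609.02.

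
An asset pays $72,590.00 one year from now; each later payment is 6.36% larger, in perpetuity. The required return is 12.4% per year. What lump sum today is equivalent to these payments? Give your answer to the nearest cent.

$1,201,821.19

Periodic rate r = 0.124 per year.
Growing perpetuity (Gordon): PV = PMT₁ / (r − g) = 72,590 / (r − 0.0636) = $1,201,821.19.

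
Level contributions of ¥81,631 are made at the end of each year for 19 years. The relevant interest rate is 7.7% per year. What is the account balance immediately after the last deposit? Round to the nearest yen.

This is an ordinary annuity: 19 deposits of ¥81,631 at the end of each year.
Periodic rate r = 0.077 per year.
FV = PMT × [((1+r)^n − 1)/r] = 81,631 × [(1+r)^19 − 1] / r = ¥3,279,588

¥3,279,588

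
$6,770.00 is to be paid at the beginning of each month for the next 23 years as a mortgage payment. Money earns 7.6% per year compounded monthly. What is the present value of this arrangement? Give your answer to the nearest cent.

$887,376.19

This is an annuity due: 276 payments of $6,770.00 at the beginning of each month.
Periodic rate r = 0.076/12 per month; n is counted in months.
PV = PMT × [(1 − (1+r)^−n)/r] × (1+r) = 6,770 × [1 − (1+r)^−276] / r × (1+r) = $887,376.19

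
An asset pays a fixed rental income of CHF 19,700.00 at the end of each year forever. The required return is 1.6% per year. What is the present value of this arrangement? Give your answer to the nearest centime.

Periodic rate r = 0.016 per year.
Level perpetuity: PV = PMT / r = 19,700 / (0.016) = CHF 1,231,250.00.

CHF 1,231,250.00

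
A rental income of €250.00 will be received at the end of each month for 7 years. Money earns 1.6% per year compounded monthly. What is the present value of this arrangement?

This is an ordinary annuity: 84 payments of €250.00 at the end of each month.
Periodic rate r = 0.016/12 per month; n is counted in months.
PV = PMT × [(1 − (1+r)^−n)/r] = 250 × [1 − (1+r)^−84] / r = €19,854.20

€19,854.20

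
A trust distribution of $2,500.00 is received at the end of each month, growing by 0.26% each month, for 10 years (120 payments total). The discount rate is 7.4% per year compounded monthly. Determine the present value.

$243,203.44

Periodic rate r = 0.074/12 per month; n is counted in months.
Growing ordinary annuity: PV = PMT₁ × [1 − ((1+g)/(1+r))^n] / (r − g) = 2,500 × [1 − ((1+0.0026)/(1+r))^120] / (r − 0.0026) = $243,203.44.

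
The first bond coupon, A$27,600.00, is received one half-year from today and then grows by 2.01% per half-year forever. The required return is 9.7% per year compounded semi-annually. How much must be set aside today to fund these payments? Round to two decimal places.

A$971,830.99

Periodic rate r = 0.097/2 per half-year.
Growing perpetuity (Gordon): PV = PMT₁ / (r − g) = 27,600 / (r − 0.0201) = A$971,830.99.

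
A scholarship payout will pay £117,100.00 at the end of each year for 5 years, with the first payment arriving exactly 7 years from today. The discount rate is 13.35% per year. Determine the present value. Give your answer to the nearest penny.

Ordinary annuity of 5 payments, first payment at period 7.
Periodic rate r = 0.1335 per year.
The ordinary-annuity PV formula values the stream one period before the first payment (period 6); discount that back 6 periods:
PV₀ = 117,100 × [1 − (1+r)^−5] / r × (1+r)^−6 = £192,543.87

£192,543.87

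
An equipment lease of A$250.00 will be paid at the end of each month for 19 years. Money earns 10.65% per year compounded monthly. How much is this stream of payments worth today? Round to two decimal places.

A$24,411.91

This is an ordinary annuity: 228 payments of A$250.00 at the end of each month.
Periodic rate r = 0.1065/12 per month; n is counted in months.
PV = PMT × [(1 − (1+r)^−n)/r] = 250 × [1 − (1+r)^−228] / r = A$24,411.91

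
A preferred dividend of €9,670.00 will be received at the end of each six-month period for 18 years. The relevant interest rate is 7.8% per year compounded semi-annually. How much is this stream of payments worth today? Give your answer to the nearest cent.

€185,402.34

This is an ordinary annuity: 36 payments of €9,670.00 at the end of each six-month period.
Periodic rate r = 0.078/2 per half-year; n is counted in half-years.
PV = PMT × [(1 − (1+r)^−n)/r] = 9,670 × [1 − (1+r)^−36] / r = €185,402.34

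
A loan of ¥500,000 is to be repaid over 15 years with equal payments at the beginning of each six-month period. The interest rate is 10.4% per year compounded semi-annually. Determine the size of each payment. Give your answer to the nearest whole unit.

¥31,626

Level annuity due; solve PV = PMT × [(1 − (1+r)^−n)/r] × (1+r) for PMT.
Periodic rate r = 0.104/2 per half-year; n is counted in half-years.
With n = 30: PMT = 500,000 / ([(1 − (1+r)^−n)/r] × (1+r)) = ¥31,626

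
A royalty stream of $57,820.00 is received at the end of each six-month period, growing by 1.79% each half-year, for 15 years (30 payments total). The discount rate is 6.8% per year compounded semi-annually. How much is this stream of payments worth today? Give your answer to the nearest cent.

Periodic rate r = 0.068/2 per half-year; n is counted in half-years.
Growing ordinary annuity: PV = PMT₁ × [1 − ((1+g)/(1+r))^n] / (r − g) = 57,820 × [1 − ((1+0.0179)/(1+r))^30] / (r − 0.0179) = $1,348,509.86.

$1,348,509.86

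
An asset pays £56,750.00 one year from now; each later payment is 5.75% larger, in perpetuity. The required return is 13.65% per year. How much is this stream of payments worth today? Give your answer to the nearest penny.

£718,354.43

Periodic rate r = 0.1365 per year.
Growing perpetuity (Gordon): PV = PMT₁ / (r − g) = 56,750 / (r − 0.0575) = £718,354.43.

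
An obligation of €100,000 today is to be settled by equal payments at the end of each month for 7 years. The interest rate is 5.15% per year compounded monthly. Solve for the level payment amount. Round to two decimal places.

€1,420.45

Level ordinary annuity; solve PV = PMT × [(1 − (1+r)^−n)/r] for PMT.
Periodic rate r = 0.0515/12 per month; n is counted in months.
With n = 84: PMT = 100,000 / ([(1 − (1+r)^−n)/r]) = €1,420.45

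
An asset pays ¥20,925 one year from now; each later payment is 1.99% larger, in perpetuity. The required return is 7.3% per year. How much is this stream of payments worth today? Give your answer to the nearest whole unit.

Periodic rate r = 0.073 per year.
Growing perpetuity (Gordon): PV = PMT₁ / (r − g) = 20,925 / (r − 0.0199) = ¥394,068.

¥394,068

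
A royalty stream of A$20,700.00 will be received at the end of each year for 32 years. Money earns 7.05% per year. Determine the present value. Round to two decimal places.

This is an ordinary annuity: 32 payments of A$20,700.00 at the end of each year.
Periodic rate r = 0.0705 per year.
PV = PMT × [(1 − (1+r)^−n)/r] = 20,700 × [1 − (1+r)^−32] / r = A$260,426.98

A$260,426.98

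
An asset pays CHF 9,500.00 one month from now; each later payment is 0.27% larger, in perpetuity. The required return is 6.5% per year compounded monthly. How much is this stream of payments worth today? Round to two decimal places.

Periodic rate r = 0.065/12 per month.
Growing perpetuity (Gordon): PV = PMT₁ / (r − g) = 9,500 / (r − 0.0027) = CHF 3,496,932.52.

CHF 3,496,932.52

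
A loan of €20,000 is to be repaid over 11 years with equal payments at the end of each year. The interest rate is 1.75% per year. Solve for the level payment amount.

Level ordinary annuity; solve PV = PMT × [(1 − (1+r)^−n)/r] for PMT.
Periodic rate r = 0.0175 per year.
With n = 11: PMT = 20,000 / ([(1 − (1+r)^−n)/r]) = €2,014.61

€2,014.61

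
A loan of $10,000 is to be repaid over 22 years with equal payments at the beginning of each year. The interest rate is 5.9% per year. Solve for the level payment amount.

Level annuity due; solve PV = PMT × [(1 − (1+r)^−n)/r] × (1+r) for PMT.
Periodic rate r = 0.059 per year.
With n = 22: PMT = 10,000 / ([(1 − (1+r)^−n)/r] × (1+r)) = $777.38

$777.38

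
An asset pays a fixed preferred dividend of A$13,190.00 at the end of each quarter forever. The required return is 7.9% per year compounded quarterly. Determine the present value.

Periodic rate r = 0.079/4 per quarter.
Level perpetuity: PV = PMT / r = 13,190 / (0.079/4) = A$667,848.10.

A$667,848.10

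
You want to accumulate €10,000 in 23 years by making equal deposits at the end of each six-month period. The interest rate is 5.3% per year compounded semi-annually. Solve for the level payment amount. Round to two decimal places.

€113.71

Level ordinary annuity; solve FV = PMT × [((1+r)^n − 1)/r] for PMT.
Periodic rate r = 0.053/2 per half-year; n is counted in half-years.
With n = 46: PMT = 10,000 / ([((1+r)^n − 1)/r]) = €113.71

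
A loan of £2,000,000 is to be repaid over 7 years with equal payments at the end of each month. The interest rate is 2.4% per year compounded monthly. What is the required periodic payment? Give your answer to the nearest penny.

£25,889.24

Level ordinary annuity; solve PV = PMT × [(1 − (1+r)^−n)/r] for PMT.
Periodic rate r = 0.024/12 per month; n is counted in months.
With n = 84: PMT = 2,000,000 / ([(1 − (1+r)^−n)/r]) = £25,889.24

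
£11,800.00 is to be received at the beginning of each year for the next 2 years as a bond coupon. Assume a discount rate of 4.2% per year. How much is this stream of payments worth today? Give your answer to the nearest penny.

£23,124.38

This is an annuity due: 2 payments of £11,800.00 at the beginning of each year.
Periodic rate r = 0.042 per year.
PV = PMT × [(1 − (1+r)^−n)/r] × (1+r) = 11,800 × [1 − (1+r)^−2] / r × (1+r) = £23,124.38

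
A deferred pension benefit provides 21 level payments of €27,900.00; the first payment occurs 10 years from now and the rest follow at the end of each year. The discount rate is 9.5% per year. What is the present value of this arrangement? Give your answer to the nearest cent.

Ordinary annuity of 21 payments, first payment at period 10.
Periodic rate r = 0.095 per year.
The ordinary-annuity PV formula values the stream one period before the first payment (period 9); discount that back 9 periods:
PV₀ = 27,900 × [1 − (1+r)^−21] / r × (1+r)^−9 = €110,468.25

€110,468.25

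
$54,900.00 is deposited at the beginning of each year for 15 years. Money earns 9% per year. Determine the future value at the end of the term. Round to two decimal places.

$1,756,986.59

This is an annuity due: 15 deposits of $54,900.00 at the beginning of each year.
Periodic rate r = 0.09 per year.
FV = PMT × [((1+r)^n − 1)/r] × (1+r) = 54,900 × [(1+r)^15 − 1] / r × (1+r) = $1,756,986.59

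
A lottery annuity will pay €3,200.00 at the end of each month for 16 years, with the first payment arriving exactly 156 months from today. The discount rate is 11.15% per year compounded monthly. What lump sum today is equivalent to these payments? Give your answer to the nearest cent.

Ordinary annuity of 192 payments, first payment at period 156.
Periodic rate r = 0.1115/12 per month; n is counted in months.
The ordinary-annuity PV formula values the stream one period before the first payment (period 155); discount that back 155 periods:
PV₀ = 3,200 × [1 − (1+r)^−192] / r × (1+r)^−155 = €68,215.91

€68,215.91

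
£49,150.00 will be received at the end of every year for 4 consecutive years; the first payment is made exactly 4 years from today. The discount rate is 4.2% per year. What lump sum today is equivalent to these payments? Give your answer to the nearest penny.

£156,953.28

Ordinary annuity of 4 payments, first payment at period 4.
Periodic rate r = 0.042 per year.
The ordinary-annuity PV formula values the stream one period before the first payment (period 3); discount that back 3 periods:
PV₀ = 49,150 × [1 − (1+r)^−4] / r × (1+r)^−3 = £156,953.28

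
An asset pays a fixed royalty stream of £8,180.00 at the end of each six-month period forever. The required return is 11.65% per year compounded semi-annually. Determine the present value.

Periodic rate r = 0.1165/2 per half-year.
Level perpetuity: PV = PMT / r = 8,180 / (0.1165/2) = £140,429.18.

£140,429.18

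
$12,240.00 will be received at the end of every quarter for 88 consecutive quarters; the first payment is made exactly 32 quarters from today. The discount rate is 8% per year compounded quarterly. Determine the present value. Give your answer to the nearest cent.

Ordinary annuity of 88 payments, first payment at period 32.
Periodic rate r = 0.08/4 per quarter; n is counted in quarters.
The ordinary-annuity PV formula values the stream one period before the first payment (period 31); discount that back 31 periods:
PV₀ = 12,240 × [1 − (1+r)^−88] / r × (1+r)^−31 = $273,255.49

$273,255.49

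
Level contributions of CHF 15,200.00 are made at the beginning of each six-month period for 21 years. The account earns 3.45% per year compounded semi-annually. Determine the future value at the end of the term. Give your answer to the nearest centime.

This is an annuity due: 42 deposits of CHF 15,200.00 at the beginning of each six-month period.
Periodic rate r = 0.0345/2 per half-year; n is counted in half-years.
FV = PMT × [((1+r)^n − 1)/r] × (1+r) = 15,200 × [(1+r)^42 − 1] / r × (1+r) = CHF 942,063.92

CHF 942,063.92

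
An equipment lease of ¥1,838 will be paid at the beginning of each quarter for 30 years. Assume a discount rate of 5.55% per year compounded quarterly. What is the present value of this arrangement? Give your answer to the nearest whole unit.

¥108,604

This is an annuity due: 120 payments of ¥1,838 at the beginning of each quarter.
Periodic rate r = 0.0555/4 per quarter; n is counted in quarters.
PV = PMT × [(1 − (1+r)^−n)/r] × (1+r) = 1,838 × [1 − (1+r)^−120] / r × (1+r) = ¥108,604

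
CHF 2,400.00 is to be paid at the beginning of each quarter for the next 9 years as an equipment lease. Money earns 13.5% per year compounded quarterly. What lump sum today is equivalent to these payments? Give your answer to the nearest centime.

CHF 51,257.82

This is an annuity due: 36 payments of CHF 2,400.00 at the beginning of each quarter.
Periodic rate r = 0.135/4 per quarter; n is counted in quarters.
PV = PMT × [(1 − (1+r)^−n)/r] × (1+r) = 2,400 × [1 − (1+r)^−36] / r × (1+r) = CHF 51,257.82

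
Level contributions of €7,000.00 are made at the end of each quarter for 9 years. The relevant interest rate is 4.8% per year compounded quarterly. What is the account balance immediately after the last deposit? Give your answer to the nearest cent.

€312,887.93

This is an ordinary annuity: 36 deposits of €7,000.00 at the end of each quarter.
Periodic rate r = 0.048/4 per quarter; n is counted in quarters.
FV = PMT × [((1+r)^n − 1)/r] = 7,000 × [(1+r)^36 − 1] / r = €312,887.93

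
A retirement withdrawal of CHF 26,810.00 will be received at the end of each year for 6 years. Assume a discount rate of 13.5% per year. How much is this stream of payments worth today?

CHF 105,698.55

This is an ordinary annuity: 6 payments of CHF 26,810.00 at the end of each year.
Periodic rate r = 0.135 per year.
PV = PMT × [(1 − (1+r)^−n)/r] = 26,810 × [1 − (1+r)^−6] / r = CHF 105,698.55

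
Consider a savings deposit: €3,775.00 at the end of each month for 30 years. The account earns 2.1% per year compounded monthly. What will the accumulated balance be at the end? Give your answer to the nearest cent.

This is an ordinary annuity: 360 deposits of €3,775.00 at the end of each month.
Periodic rate r = 0.021/12 per month; n is counted in months.
FV = PMT × [((1+r)^n − 1)/r] = 3,775 × [(1+r)^360 − 1] / r = €1,890,901.89

€1,890,901.89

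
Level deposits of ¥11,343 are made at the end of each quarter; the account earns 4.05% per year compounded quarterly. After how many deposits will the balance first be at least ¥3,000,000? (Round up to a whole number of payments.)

130 payments

Periodic rate r = 0.0405/4 per quarter; n is counted in quarters.
Ordinary annuity FV: 3,000,000 = 11,343 × [((1+r)^n − 1)/r].
(1+r)^n = 1 + 3,000,000 × r / 11,343, so n = ln(1 + 3,000,000·r/11,343) / ln(1+r) = 129.28.
Round up to a whole number of payments: n = 130.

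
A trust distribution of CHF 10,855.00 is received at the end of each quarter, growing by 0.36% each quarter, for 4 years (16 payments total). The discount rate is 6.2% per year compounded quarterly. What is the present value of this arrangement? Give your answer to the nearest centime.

CHF 156,789.25

Periodic rate r = 0.062/4 per quarter; n is counted in quarters.
Growing ordinary annuity: PV = PMT₁ × [1 − ((1+g)/(1+r))^n] / (r − g) = 10,855 × [1 − ((1+0.0036)/(1+r))^16] / (r − 0.0036) = CHF 156,789.25.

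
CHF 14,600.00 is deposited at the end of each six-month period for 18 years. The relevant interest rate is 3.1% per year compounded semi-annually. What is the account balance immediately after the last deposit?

This is an ordinary annuity: 36 deposits of CHF 14,600.00 at the end of each six-month period.
Periodic rate r = 0.031/2 per half-year; n is counted in half-years.
FV = PMT × [((1+r)^n − 1)/r] = 14,600 × [(1+r)^36 − 1] / r = CHF 696,761.13

CHF 696,761.13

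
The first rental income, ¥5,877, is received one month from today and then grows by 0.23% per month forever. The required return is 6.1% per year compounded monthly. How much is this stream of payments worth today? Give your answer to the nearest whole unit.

¥2,111,497

Periodic rate r = 0.061/12 per month.
Growing perpetuity (Gordon): PV = PMT₁ / (r − g) = 5,877 / (r − 0.0023) = ¥2,111,497.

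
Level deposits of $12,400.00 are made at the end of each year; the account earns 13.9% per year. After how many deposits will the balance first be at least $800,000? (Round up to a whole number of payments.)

Periodic rate r = 0.139 per year.
Ordinary annuity FV: 800,000 = 12,400 × [((1+r)^n − 1)/r].
(1+r)^n = 1 + 800,000 × r / 12,400, so n = ln(1 + 800,000·r/12,400) / ln(1+r) = 17.67.
Round up to a whole number of payments: n = 18.

18 payments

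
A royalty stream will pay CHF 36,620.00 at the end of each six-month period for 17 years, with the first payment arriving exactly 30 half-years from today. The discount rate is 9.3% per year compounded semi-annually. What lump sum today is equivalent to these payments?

Ordinary annuity of 34 payments, first payment at period 30.
Periodic rate r = 0.093/2 per half-year; n is counted in half-years.
The ordinary-annuity PV formula values the stream one period before the first payment (period 29); discount that back 29 periods:
PV₀ = 36,620 × [1 − (1+r)^−34] / r × (1+r)^−29 = CHF 165,832.87

CHF 165,832.87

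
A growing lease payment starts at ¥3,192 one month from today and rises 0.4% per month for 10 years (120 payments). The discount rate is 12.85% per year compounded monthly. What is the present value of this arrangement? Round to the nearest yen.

Periodic rate r = 0.1285/12 per month; n is counted in months.
Growing ordinary annuity: PV = PMT₁ × [1 − ((1+g)/(1+r))^n] / (r − g) = 3,192 × [1 − ((1+0.004)/(1+r))^120] / (r − 0.004) = ¥261,837.

¥261,837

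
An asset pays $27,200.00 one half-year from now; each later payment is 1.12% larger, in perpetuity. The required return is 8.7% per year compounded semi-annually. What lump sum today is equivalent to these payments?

Periodic rate r = 0.087/2 per half-year.
Growing perpetuity (Gordon): PV = PMT₁ / (r − g) = 27,200 / (r − 0.0112) = $842,105.26.

$842,105.26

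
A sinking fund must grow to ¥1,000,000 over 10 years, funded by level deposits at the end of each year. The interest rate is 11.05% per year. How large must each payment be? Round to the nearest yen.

¥59,658

Level ordinary annuity; solve FV = PMT × [((1+r)^n − 1)/r] for PMT.
Periodic rate r = 0.1105 per year.
With n = 10: PMT = 1,000,000 / ([((1+r)^n − 1)/r]) = ¥59,658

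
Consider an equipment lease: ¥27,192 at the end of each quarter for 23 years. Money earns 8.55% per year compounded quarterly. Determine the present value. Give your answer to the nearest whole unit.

This is an ordinary annuity: 92 payments of ¥27,192 at the end of each quarter.
Periodic rate r = 0.0855/4 per quarter; n is counted in quarters.
PV = PMT × [(1 − (1+r)^−n)/r] = 27,192 × [1 − (1+r)^−92] / r = ¥1,090,382

¥1,090,382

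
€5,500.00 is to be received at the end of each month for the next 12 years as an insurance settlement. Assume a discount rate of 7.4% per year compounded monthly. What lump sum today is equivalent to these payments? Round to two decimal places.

This is an ordinary annuity: 144 payments of €5,500.00 at the end of each month.
Periodic rate r = 0.074/12 per month; n is counted in months.
PV = PMT × [(1 − (1+r)^−n)/r] = 5,500 × [1 − (1+r)^−144] / r = €523,896.02

€523,896.02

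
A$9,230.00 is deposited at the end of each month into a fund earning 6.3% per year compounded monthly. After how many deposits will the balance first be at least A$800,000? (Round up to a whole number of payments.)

Periodic rate r = 0.063/12 per month; n is counted in months.
Ordinary annuity FV: 800,000 = 9,230 × [((1+r)^n − 1)/r].
(1+r)^n = 1 + 800,000 × r / 9,230, so n = ln(1 + 800,000·r/9,230) / ln(1+r) = 71.62.
Round up to a whole number of payments: n = 72.

72 payments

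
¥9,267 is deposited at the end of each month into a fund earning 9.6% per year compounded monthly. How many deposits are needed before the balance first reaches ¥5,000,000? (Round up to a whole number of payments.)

210 payments

Periodic rate r = 0.096/12 per month; n is counted in months.
Ordinary annuity FV: 5,000,000 = 9,267 × [((1+r)^n − 1)/r].
(1+r)^n = 1 + 5,000,000 × r / 9,267, so n = ln(1 + 5,000,000·r/9,267) / ln(1+r) = 209.68.
Round up to a whole number of payments: n = 210.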